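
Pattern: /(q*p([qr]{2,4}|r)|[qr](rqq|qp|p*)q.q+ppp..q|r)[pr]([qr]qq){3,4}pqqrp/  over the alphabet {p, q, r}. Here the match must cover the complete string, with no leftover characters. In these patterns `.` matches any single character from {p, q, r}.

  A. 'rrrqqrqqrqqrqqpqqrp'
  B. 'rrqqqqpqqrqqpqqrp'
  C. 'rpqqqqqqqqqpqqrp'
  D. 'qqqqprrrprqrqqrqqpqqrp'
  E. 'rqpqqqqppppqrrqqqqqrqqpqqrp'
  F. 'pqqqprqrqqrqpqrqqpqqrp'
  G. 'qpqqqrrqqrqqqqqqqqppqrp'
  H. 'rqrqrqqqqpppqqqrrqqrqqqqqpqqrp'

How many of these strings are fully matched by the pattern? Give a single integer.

A → match
B → no match
C → match
D → no match
E → no match
F → no match
G → no match — must end with 'qqpqqrp'
H → no match
Total matched: 2

2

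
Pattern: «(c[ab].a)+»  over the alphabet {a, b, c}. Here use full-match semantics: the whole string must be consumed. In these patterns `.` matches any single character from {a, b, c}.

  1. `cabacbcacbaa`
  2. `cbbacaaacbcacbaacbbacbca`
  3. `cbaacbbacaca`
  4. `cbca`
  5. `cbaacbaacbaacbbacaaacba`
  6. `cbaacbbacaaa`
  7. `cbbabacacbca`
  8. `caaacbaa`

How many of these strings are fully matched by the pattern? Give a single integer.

1 → match
2 → match
3 → match
4 → match
5 → no match
6 → match
7 → no match
8 → match
Total matched: 6

6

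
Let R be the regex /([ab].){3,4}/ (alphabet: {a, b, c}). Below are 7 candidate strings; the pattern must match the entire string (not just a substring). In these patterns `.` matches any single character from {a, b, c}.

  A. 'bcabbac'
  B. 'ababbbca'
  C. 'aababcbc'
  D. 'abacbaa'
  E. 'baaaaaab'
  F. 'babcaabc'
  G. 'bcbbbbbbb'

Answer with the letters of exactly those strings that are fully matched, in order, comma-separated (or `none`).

C, E, F

A → no match
B → no match
C → match
D → no match
E → match
F → match
G → no match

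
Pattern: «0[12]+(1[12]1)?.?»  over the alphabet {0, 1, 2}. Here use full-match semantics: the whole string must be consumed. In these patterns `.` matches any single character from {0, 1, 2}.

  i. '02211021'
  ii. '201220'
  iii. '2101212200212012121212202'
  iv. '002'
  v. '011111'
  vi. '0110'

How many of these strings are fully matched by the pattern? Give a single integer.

2

i → no match
ii → no match — must start with '0'
iii → no match — must start with '0'
iv → no match
v → match
vi → match
Total matched: 2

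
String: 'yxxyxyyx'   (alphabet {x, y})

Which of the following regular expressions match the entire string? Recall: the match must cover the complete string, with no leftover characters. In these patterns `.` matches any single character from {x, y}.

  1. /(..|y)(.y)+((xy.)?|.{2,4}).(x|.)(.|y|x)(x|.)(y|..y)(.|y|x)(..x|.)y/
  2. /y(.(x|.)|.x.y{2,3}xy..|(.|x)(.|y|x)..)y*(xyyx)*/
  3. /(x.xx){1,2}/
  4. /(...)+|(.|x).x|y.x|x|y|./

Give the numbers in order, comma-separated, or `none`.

2

1 → no match — must end with 'y'
2 → match
3 → no match — must start with 'x'
4 → no match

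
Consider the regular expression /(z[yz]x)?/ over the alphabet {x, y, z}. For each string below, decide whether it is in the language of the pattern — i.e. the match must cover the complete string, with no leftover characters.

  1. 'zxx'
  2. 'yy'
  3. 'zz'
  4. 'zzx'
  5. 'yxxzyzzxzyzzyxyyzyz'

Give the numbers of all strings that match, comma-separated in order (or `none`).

1. 'zxx' → no match
2. 'yy' → no match
3. 'zz' → no match
4. 'zzx' → match
5 → no match

4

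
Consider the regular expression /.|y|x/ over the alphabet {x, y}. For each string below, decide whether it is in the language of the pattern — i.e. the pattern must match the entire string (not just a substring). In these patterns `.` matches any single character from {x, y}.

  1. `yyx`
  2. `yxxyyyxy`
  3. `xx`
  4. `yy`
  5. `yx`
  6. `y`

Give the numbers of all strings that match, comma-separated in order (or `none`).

1 → no match
2 → no match
3 → no match
4 → no match
5 → no match
6 → match

6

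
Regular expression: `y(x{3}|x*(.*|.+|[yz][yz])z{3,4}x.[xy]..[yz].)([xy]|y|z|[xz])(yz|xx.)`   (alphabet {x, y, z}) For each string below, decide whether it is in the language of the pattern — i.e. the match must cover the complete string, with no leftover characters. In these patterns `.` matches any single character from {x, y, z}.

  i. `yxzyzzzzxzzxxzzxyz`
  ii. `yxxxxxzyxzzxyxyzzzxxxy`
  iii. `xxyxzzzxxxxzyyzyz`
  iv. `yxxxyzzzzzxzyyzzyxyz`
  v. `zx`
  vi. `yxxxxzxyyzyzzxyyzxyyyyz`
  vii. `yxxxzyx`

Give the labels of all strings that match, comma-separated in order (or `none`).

i → no match
ii → no match
iii → no match — must start with `y`
iv → match
v → no match — must start with `y`
vi → no match
vii → no match

iv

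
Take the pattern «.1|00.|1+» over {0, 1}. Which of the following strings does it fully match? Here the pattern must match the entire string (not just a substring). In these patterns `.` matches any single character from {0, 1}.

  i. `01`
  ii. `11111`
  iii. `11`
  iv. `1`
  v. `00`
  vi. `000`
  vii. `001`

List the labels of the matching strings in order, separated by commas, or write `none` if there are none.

i, ii, iii, iv, vi, vii

i → match
ii → match
iii → match
iv → match
v → no match
vi → match
vii → match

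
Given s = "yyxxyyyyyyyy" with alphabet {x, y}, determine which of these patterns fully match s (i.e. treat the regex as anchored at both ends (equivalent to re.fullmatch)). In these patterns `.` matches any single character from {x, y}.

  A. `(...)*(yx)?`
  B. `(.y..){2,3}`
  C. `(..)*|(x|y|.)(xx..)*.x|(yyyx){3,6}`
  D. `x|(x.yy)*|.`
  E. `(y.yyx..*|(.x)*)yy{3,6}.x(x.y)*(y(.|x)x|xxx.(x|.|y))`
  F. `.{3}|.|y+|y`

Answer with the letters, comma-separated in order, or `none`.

A → match
B → match
C → match
D → no match
E → no match
F → no match

A, B, C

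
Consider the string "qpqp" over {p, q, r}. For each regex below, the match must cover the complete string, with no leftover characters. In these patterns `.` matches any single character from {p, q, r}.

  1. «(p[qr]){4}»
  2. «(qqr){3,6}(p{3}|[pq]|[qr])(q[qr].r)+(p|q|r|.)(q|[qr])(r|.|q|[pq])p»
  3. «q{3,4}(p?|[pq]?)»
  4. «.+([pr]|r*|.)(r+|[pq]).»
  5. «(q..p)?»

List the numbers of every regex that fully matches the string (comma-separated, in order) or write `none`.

4, 5

1 → no match — must start with "p"
2 → no match — must start with "qqr"
3 → no match
4 → match
5 → match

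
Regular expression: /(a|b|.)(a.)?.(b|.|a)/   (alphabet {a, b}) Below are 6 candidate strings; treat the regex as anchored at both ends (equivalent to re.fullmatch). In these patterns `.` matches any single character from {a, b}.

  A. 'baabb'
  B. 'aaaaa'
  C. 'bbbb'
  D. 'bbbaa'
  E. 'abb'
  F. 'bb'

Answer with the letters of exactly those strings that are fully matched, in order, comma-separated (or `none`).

A. 'baabb' → match
B. 'aaaaa' → match
C. 'bbbb' → no match
D. 'bbbaa' → no match
E. 'abb' → match
F. 'bb' → no match

A, B, E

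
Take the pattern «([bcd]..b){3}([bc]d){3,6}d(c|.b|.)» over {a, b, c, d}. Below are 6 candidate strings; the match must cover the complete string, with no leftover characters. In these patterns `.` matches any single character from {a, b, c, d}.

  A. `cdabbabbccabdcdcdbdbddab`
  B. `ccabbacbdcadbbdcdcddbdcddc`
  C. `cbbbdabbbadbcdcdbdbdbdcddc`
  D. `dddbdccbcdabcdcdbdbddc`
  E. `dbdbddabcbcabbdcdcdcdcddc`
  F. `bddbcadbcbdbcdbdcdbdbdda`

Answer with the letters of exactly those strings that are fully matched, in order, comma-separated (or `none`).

C, D, F

A → no match
B → no match
C → match
D → match
E → no match
F → match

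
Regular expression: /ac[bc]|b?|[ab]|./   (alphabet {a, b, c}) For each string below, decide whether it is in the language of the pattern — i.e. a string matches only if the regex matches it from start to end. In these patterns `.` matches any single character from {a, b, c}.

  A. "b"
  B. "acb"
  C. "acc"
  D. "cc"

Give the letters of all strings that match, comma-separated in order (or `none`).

A, B, C

A → match
B → match
C → match
D → no match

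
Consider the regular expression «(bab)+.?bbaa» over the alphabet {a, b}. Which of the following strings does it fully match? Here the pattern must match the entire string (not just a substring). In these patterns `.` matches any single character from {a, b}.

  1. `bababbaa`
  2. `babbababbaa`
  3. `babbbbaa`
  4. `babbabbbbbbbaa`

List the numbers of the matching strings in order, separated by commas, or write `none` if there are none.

1, 2, 3

1 → match
2 → match
3 → match
4 → no match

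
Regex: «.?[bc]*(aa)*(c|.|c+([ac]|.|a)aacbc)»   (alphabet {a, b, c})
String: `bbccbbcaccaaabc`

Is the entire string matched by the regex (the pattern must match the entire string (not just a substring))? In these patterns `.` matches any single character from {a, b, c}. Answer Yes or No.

No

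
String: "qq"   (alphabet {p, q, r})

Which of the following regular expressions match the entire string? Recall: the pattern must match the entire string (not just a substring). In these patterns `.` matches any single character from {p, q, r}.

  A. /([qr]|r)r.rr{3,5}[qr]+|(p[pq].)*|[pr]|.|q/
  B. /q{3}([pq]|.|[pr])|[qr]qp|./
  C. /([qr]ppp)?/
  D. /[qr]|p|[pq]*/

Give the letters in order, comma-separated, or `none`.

D

A → no match
B → no match
C → no match
D → match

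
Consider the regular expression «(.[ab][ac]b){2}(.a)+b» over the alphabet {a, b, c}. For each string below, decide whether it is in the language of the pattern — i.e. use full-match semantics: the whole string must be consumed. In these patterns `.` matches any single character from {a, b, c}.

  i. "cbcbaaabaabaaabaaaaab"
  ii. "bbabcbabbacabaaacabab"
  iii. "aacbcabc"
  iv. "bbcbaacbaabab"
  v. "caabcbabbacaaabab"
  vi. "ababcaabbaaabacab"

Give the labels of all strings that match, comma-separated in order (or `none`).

i, ii, iv, v, vi

i → match
ii → match
iii → no match — must end with "ab"
iv → match
v → match
vi → match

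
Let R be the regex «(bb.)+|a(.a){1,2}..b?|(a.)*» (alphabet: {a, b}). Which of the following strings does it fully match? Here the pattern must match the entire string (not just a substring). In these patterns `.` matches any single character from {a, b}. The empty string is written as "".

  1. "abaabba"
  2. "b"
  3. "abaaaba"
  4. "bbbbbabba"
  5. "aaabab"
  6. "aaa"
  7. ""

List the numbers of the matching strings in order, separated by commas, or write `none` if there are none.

1 → no match
2 → no match
3 → match
4 → match
5 → match
6 → no match
7 → match

3, 4, 5, 7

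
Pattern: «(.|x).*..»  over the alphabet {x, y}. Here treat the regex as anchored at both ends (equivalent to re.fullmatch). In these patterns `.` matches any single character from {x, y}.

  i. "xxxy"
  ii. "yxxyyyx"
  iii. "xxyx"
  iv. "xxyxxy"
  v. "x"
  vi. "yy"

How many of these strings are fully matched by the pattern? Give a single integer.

i → match
ii → match
iii → match
iv → match
v → no match
vi → no match
Total matched: 4

4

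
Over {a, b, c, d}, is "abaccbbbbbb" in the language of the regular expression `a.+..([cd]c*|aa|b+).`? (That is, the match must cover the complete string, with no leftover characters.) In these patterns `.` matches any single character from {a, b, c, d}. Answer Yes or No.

Yes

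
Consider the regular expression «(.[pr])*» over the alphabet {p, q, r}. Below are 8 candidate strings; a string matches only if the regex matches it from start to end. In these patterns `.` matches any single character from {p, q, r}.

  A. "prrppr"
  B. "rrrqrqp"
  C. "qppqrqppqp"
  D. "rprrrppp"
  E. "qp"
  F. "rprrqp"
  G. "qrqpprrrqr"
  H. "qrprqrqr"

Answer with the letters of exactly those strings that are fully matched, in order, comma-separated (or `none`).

A, D, E, F, G, H

A. "prrppr" → match
B. "rrrqrqp" → no match
C. "qppqrqppqp" → no match
D. "rprrrppp" → match
E. "qp" → match
F. "rprrqp" → match
G. "qrqpprrrqr" → match
H. "qrprqrqr" → match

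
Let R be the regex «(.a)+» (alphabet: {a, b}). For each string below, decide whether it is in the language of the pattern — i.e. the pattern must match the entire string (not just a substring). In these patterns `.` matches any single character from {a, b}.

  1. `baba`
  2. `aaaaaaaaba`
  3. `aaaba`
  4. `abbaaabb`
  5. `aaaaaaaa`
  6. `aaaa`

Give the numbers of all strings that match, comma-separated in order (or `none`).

1 → match
2 → match
3 → no match
4 → no match — must end with `a`
5 → match
6 → match

1, 2, 5, 6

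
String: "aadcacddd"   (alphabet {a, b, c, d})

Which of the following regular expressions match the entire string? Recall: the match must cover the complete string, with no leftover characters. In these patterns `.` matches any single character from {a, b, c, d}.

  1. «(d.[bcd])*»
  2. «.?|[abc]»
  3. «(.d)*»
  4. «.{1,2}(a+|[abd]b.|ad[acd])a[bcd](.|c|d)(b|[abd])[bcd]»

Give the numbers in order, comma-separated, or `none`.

4

1 → no match
2 → no match
3 → no match
4 → match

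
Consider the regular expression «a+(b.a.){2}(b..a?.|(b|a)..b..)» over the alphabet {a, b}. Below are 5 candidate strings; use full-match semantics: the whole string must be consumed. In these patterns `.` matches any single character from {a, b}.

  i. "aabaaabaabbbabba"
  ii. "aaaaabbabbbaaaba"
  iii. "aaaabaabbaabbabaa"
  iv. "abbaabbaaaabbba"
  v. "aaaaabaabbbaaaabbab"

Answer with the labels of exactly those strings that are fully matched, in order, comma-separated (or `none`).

i → match
ii → no match
iii → match
iv → match
v → match

i, iii, iv, v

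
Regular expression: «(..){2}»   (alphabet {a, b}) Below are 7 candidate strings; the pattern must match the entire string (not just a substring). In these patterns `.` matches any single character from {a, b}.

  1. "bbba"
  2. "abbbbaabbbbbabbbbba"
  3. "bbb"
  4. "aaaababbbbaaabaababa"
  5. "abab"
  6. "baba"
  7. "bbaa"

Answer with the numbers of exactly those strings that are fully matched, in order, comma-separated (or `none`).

1, 5, 6, 7

1 → match
2 → no match
3 → no match
4 → no match
5 → match
6 → match
7 → match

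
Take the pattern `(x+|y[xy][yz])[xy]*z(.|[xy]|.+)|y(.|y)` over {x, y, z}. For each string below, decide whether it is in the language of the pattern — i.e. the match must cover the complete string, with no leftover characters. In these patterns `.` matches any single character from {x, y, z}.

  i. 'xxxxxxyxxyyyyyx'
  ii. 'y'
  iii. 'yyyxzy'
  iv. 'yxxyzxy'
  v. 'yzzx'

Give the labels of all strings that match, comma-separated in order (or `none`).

i → no match
ii → no match
iii → match
iv → no match
v → no match

iii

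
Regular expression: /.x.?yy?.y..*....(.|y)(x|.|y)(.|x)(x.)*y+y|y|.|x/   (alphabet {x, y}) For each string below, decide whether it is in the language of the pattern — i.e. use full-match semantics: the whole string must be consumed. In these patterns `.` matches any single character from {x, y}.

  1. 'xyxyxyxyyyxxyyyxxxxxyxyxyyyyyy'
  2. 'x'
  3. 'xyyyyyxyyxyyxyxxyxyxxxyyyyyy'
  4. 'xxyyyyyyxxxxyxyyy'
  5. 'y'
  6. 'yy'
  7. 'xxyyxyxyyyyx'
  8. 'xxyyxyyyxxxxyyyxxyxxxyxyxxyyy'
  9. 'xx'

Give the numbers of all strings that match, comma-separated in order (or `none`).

2, 4, 5, 8

1 → no match
2 → match
3 → no match
4 → match
5 → match
6 → no match
7 → no match
8 → match
9 → no match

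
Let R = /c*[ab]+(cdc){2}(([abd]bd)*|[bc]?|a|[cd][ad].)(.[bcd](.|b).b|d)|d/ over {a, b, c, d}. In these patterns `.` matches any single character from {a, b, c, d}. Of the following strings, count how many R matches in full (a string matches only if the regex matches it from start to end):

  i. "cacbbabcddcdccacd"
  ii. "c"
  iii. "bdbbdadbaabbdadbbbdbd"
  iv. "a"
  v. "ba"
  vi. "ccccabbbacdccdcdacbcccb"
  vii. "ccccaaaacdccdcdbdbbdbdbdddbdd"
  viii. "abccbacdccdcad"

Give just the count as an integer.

i → no match
ii. "c" → no match
iii → no match
iv. "a" → no match
v. "ba" → no match
vi → match
vii → no match
viii → no match
Total matched: 1

1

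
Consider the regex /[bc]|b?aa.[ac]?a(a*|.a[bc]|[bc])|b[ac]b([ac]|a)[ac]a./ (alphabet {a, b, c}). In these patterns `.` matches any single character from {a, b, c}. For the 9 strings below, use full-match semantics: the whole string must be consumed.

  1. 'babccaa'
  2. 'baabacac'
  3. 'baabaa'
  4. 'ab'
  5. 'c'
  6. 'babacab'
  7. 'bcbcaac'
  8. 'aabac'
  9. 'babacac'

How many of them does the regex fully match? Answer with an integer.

8

1 → match
2 → match
3 → match
4 → no match
5 → match
6 → match
7 → match
8 → match
9 → match
Total matched: 8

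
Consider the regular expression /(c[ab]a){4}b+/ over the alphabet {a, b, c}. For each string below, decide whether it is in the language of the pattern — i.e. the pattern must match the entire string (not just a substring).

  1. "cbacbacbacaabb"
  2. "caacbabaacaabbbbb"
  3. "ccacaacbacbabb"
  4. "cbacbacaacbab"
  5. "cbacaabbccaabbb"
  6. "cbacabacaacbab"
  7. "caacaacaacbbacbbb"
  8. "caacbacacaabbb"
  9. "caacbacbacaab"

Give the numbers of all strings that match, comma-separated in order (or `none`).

1 → match
2 → no match
3 → no match
4 → match
5 → no match
6 → no match
7 → no match
8 → no match
9 → match

1, 4, 9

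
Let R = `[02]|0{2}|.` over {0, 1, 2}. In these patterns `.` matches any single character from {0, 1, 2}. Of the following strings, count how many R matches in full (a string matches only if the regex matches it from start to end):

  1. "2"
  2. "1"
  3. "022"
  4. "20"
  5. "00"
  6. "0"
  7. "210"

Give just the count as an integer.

4

1 → match
2 → match
3 → no match
4 → no match
5 → match
6 → match
7 → no match
Total matched: 4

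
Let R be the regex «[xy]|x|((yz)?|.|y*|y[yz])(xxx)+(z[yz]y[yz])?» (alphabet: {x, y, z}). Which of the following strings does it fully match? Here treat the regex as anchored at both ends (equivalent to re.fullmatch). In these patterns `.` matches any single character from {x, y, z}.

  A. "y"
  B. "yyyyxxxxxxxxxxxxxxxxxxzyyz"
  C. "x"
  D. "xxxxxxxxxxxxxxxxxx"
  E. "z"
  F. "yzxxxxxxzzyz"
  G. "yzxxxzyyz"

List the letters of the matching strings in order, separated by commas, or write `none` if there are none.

A → match
B → match
C → match
D → match
E → no match
F → match
G → match

A, B, C, D, F, G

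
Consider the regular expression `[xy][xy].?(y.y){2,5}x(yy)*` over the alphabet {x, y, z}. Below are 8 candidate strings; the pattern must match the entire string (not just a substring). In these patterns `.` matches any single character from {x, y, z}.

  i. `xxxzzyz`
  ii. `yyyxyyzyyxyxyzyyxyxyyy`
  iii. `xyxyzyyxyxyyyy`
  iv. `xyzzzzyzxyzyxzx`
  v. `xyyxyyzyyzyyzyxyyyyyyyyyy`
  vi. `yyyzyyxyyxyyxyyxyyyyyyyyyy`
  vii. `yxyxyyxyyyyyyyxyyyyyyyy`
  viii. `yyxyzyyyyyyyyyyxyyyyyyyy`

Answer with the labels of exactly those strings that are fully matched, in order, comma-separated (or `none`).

iii, v, vii, viii

i → no match
ii → no match
iii → match
iv → no match
v → match
vi → no match
vii → match
viii → match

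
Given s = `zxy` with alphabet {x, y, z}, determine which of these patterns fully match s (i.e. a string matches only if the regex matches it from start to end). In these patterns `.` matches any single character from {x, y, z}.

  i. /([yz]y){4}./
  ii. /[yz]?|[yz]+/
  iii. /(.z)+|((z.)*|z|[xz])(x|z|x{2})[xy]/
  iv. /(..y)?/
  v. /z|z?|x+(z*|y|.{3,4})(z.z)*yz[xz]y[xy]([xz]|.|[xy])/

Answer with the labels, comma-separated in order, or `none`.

iii, iv

i → no match
ii → no match
iii → match
iv → match
v → no match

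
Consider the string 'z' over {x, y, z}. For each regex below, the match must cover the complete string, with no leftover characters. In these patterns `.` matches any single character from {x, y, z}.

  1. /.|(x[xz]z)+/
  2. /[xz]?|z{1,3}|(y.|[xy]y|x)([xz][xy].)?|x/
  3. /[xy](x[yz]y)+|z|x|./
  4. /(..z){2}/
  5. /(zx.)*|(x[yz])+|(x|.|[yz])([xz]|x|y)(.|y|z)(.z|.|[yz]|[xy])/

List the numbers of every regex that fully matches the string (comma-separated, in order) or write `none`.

1 → match
2 → match
3 → match
4 → no match
5 → no match

1, 2, 3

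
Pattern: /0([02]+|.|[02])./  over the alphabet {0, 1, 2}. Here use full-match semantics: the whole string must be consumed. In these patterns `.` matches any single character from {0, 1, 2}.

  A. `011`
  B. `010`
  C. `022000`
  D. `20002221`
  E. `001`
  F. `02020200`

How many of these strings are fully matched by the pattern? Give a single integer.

5

A → match
B → match
C → match
D → no match — must start with `0`
E → match
F → match
Total matched: 5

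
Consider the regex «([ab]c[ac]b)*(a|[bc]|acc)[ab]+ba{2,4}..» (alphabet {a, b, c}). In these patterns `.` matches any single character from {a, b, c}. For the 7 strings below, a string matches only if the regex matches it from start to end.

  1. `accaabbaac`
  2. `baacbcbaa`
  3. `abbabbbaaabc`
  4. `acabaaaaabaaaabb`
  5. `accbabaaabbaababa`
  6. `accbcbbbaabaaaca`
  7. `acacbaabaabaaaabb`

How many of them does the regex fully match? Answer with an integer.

3

1 → no match
2 → no match
3 → match
4 → match
5 → no match
6 → match
7 → no match
Total matched: 3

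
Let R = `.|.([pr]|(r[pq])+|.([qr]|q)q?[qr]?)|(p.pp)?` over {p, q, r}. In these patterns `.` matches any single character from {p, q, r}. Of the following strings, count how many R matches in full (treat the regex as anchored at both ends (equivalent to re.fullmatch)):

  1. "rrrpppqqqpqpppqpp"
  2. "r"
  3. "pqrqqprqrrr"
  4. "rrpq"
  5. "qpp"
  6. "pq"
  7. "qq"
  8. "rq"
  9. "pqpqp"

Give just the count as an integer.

1

1 → no match
2 → match
3 → no match
4 → no match
5 → no match
6 → no match
7 → no match
8 → no match
9 → no match
Total matched: 1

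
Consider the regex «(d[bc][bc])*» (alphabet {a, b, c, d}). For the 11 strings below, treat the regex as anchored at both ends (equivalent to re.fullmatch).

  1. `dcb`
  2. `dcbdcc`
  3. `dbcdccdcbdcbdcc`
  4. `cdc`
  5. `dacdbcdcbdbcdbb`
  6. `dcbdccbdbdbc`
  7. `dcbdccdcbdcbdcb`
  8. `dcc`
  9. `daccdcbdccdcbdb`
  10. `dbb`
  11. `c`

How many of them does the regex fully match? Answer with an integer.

6

1. `dcb` → match
2. `dcbdcc` → match
3 → match
4. `cdc` → no match
5 → no match
6. `dcbdccbdbdbc` → no match
7 → match
8. `dcc` → match
9 → no match
10. `dbb` → match
11. `c` → no match
Total matched: 6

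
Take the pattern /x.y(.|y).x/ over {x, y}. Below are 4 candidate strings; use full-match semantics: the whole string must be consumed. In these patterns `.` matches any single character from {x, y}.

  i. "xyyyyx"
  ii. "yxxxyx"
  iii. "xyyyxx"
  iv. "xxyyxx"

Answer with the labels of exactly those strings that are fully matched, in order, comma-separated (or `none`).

i → match
ii → no match — must start with "x"
iii → match
iv → match

i, iii, iv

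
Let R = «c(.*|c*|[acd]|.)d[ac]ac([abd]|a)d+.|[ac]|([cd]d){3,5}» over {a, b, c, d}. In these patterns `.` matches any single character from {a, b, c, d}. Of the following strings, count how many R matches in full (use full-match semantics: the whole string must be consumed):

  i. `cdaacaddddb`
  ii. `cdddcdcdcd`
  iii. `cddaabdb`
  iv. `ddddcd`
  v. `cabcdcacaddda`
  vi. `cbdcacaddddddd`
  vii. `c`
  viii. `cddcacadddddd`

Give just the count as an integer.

i. `cdaacaddddb` → match
ii. `cdddcdcdcd` → match
iii. `cddaabdb` → no match
iv. `ddddcd` → match
v → match
vi → match
vii. `c` → match
viii → match
Total matched: 7

7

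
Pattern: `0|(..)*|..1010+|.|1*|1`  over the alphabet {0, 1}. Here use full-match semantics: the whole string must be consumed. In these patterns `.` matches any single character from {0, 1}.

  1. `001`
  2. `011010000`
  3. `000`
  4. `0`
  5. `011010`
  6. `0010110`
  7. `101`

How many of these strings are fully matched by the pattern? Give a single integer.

3

1 → no match
2 → match
3 → no match
4 → match
5 → match
6 → no match
7 → no match
Total matched: 3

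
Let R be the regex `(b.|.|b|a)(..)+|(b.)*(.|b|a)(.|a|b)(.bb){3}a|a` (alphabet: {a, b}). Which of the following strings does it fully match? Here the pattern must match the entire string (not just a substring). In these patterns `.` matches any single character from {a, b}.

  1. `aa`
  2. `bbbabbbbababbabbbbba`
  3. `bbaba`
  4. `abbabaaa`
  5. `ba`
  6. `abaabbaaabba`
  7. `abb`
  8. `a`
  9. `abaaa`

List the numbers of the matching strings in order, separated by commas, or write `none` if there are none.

2, 3, 7, 8, 9

1. `aa` → no match
2 → match
3. `bbaba` → match
4. `abbabaaa` → no match
5. `ba` → no match
6. `abaabbaaabba` → no match
7. `abb` → match
8. `a` → match
9. `abaaa` → match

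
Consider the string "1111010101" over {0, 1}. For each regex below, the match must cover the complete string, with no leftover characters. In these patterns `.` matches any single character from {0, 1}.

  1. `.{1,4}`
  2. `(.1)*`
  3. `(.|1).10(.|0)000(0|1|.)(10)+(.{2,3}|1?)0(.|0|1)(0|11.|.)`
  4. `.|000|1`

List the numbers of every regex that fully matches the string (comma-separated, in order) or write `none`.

2

1 → no match
2 → match
3 → no match
4 → no match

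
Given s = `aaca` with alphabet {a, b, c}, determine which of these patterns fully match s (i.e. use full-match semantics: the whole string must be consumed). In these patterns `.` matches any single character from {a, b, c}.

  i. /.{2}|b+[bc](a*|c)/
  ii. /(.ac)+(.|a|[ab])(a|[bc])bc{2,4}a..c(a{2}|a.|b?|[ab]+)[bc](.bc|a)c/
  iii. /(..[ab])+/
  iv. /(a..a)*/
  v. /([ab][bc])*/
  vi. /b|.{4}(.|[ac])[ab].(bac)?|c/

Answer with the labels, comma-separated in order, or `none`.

i → no match
ii → no match — must end with `c`
iii → no match
iv → match
v → no match
vi → no match

iv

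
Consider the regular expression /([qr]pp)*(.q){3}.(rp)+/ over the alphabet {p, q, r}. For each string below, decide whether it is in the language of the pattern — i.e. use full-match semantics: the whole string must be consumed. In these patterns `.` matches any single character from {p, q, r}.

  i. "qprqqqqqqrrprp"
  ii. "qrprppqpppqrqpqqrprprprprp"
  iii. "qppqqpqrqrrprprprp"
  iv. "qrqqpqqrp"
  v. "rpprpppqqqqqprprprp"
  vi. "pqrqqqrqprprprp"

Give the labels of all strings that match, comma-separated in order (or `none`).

iii, v

i → no match
ii → no match
iii → match
iv → no match
v → match
vi → no match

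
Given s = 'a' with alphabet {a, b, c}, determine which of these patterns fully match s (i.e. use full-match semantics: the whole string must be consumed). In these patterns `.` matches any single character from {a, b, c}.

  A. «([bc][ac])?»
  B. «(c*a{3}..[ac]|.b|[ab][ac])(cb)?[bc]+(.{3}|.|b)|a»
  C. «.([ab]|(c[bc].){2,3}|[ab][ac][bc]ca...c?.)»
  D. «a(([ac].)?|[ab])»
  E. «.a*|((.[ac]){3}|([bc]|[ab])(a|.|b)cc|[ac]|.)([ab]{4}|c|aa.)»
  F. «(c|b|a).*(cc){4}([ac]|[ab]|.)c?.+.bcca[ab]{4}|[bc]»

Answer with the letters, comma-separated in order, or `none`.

B, D, E

A → no match
B → match
C → no match
D → match
E → match
F → no match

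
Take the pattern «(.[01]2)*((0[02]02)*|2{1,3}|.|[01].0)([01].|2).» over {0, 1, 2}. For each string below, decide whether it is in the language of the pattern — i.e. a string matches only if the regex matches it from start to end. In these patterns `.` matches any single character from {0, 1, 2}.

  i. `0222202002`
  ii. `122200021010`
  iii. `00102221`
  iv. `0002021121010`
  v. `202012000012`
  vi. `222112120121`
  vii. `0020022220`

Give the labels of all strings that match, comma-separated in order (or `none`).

i. `0222202002` → no match
ii. `122200021010` → no match
iii. `00102221` → no match
iv → no match
v. `202012000012` → match
vi. `222112120121` → no match
vii. `0020022220` → match

v, vii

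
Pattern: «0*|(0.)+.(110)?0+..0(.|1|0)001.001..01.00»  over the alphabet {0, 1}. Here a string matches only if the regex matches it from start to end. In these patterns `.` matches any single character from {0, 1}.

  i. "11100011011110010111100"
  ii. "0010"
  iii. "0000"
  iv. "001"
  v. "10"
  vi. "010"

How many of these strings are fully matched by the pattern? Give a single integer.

i → no match
ii → no match
iii → match
iv → no match
v → no match
vi → no match
Total matched: 1

1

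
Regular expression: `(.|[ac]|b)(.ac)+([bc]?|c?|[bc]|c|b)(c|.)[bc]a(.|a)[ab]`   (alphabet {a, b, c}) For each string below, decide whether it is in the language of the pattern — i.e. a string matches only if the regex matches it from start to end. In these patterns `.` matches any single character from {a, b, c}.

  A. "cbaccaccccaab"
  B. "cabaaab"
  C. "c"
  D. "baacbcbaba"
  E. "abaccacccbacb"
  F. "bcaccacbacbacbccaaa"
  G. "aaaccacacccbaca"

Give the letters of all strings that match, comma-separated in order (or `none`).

A, D, E, F

A → match
B → no match
C → no match
D → match
E → match
F → match
G → no match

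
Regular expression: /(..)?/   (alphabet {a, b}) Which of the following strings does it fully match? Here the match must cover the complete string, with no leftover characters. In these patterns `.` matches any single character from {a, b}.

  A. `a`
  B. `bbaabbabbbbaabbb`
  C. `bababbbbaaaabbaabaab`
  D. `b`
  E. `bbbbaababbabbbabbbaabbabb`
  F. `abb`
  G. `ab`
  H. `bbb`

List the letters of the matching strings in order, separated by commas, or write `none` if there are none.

G

A → no match
B → no match
C → no match
D → no match
E → no match
F → no match
G → match
H → no match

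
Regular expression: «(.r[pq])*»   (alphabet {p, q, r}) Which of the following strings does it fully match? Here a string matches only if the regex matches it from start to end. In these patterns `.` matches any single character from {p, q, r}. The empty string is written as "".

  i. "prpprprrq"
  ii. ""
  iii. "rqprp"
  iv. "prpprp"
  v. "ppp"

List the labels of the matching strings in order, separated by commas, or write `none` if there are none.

i, ii, iv

i. "prpprprrq" → match
ii. "" → match
iii. "rqprp" → no match
iv. "prpprp" → match
v. "ppp" → no match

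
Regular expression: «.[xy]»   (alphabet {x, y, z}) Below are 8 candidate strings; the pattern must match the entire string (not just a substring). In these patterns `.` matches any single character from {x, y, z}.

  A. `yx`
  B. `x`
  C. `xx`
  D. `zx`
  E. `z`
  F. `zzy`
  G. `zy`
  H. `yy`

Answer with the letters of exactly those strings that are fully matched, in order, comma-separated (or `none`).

A → match
B → no match
C → match
D → match
E → no match
F → no match
G → match
H → match

A, C, D, G, H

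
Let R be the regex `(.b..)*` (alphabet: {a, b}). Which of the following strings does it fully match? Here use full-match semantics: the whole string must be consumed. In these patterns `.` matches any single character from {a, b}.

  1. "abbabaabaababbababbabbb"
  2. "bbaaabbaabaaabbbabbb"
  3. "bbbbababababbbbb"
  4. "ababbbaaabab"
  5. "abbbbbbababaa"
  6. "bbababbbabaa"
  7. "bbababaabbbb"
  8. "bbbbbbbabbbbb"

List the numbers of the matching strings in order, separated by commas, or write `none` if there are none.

2, 3, 4, 6, 7

1 → no match
2 → match
3 → match
4 → match
5 → no match
6 → match
7 → match
8 → no match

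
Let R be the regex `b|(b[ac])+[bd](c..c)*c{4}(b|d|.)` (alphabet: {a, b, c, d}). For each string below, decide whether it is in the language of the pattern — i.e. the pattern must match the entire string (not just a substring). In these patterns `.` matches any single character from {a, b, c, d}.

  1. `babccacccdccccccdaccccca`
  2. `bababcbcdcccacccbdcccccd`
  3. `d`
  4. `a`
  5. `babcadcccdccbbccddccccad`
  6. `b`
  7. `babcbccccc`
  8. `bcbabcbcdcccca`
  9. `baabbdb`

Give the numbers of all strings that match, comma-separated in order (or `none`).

1 → match
2 → match
3 → no match — must start with `b`
4 → no match — must start with `b`
5 → no match
6 → match
7 → match
8 → match
9 → no match

1, 2, 6, 7, 8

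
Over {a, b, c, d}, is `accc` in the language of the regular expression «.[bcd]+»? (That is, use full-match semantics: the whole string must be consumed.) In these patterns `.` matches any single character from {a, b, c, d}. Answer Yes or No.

Yes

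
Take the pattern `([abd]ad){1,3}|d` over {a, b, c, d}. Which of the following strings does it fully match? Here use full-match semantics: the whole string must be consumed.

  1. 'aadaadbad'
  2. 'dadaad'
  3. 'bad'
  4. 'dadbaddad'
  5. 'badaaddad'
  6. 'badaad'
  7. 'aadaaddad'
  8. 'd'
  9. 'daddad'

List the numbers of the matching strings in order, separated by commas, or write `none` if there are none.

1, 2, 3, 4, 5, 6, 7, 8, 9

1 → match
2 → match
3 → match
4 → match
5 → match
6 → match
7 → match
8 → match
9 → match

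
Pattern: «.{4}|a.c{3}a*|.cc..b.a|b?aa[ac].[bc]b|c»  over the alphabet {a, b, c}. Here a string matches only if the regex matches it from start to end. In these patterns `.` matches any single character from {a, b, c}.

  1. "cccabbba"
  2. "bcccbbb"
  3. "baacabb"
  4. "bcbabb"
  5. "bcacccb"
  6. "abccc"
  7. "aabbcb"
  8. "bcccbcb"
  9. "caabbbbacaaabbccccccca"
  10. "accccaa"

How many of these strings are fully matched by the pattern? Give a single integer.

1 → match
2 → no match
3 → match
4 → no match
5 → no match
6 → match
7 → no match
8 → no match
9 → no match
10 → match
Total matched: 4

4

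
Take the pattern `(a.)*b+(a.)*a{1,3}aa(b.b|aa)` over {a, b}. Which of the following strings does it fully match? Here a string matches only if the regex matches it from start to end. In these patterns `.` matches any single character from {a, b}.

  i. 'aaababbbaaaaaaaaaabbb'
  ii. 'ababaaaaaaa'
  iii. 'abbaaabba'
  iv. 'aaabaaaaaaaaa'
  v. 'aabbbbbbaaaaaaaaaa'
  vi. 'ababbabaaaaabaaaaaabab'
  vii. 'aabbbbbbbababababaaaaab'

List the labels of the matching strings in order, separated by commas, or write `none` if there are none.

i → match
ii → no match
iii → no match
iv → no match
v → match
vi → match
vii → no match

i, v, vi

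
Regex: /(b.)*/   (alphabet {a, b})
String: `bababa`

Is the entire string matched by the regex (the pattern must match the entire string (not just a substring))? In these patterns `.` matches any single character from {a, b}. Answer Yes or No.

Yes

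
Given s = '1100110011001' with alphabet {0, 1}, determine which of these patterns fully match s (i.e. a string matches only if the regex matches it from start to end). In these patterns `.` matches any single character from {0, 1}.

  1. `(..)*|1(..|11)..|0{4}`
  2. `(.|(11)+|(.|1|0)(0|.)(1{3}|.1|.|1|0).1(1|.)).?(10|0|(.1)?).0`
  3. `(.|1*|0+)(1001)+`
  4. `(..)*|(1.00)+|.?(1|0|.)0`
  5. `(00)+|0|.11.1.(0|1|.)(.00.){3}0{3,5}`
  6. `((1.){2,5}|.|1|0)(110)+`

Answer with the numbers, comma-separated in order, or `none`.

3

1 → no match
2 → no match — must end with '0'
3 → match
4 → no match
5 → no match
6 → no match — must end with '110'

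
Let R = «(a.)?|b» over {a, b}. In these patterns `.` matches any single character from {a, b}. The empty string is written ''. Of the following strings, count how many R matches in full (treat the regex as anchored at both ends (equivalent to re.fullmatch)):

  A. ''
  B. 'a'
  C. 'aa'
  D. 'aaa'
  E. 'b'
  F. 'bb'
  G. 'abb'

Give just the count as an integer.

A → match
B → no match
C → match
D → no match
E → match
F → no match
G → no match
Total matched: 3

3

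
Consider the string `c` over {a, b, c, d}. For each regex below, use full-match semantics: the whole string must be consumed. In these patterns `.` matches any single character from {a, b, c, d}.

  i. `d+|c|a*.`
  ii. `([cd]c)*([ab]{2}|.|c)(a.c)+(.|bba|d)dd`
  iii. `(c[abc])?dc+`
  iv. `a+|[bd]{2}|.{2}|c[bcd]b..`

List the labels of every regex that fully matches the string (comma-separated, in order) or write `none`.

i → match
ii → no match — must end with `dd`
iii → no match
iv → no match

i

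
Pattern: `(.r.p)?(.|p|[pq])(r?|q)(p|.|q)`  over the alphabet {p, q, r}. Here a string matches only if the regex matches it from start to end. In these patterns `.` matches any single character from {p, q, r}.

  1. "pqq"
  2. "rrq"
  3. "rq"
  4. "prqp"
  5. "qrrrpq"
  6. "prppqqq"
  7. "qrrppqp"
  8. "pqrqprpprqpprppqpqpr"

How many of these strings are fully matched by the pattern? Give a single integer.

5

1 → match
2 → match
3 → match
4 → no match
5 → no match
6 → match
7 → match
8 → no match
Total matched: 5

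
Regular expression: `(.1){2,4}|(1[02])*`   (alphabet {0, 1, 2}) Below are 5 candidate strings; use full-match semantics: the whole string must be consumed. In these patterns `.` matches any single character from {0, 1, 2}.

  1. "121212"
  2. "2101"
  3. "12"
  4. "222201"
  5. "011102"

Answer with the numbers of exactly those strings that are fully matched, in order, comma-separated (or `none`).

1. "121212" → match
2. "2101" → match
3. "12" → match
4. "222201" → no match
5. "011102" → no match

1, 2, 3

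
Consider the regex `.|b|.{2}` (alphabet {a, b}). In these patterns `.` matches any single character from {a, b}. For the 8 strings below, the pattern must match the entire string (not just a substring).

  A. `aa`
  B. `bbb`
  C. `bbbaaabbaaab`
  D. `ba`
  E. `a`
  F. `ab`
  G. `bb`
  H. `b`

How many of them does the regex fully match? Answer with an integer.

6

A → match
B → no match
C → no match
D → match
E → match
F → match
G → match
H → match
Total matched: 6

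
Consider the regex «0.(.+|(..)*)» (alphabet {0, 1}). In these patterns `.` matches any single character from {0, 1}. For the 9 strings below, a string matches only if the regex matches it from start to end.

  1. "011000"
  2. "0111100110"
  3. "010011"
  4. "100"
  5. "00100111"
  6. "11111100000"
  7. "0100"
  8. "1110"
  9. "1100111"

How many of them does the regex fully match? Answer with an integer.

5

1 → match
2 → match
3 → match
4 → no match — must start with "0"
5 → match
6 → no match — must start with "0"
7 → match
8 → no match — must start with "0"
9 → no match — must start with "0"
Total matched: 5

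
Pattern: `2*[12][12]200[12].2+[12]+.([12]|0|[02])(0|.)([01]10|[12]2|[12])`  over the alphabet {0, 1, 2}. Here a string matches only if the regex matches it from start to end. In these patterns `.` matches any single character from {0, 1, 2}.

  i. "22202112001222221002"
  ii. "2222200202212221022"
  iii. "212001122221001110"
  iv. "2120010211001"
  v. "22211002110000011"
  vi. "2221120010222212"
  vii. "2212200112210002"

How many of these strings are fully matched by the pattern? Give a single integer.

i → no match
ii → match
iii → match
iv → match
v → no match
vi → match
vii → match
Total matched: 5

5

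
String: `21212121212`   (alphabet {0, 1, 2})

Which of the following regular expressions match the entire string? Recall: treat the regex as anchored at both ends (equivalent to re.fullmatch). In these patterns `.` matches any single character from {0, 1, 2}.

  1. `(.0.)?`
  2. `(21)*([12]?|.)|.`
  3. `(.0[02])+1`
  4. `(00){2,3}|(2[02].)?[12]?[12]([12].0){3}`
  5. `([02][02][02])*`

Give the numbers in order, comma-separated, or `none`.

2

1 → no match
2 → match
3 → no match — must end with `1`
4 → no match
5 → no match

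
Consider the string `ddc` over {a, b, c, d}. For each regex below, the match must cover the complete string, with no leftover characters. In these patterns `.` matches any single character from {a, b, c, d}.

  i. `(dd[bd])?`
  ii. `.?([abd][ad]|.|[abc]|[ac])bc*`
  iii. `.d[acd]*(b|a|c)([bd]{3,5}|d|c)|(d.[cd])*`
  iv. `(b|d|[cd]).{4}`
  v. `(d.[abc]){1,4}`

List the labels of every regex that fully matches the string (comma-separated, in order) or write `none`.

iii, v

i → no match
ii → no match
iii → match
iv → no match
v → match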